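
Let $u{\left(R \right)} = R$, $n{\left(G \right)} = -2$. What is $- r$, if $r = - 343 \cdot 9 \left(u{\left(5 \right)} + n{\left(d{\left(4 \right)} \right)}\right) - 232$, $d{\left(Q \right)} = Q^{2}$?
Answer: $9493$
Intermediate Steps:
$r = -9493$ ($r = - 343 \cdot 9 \left(5 - 2\right) - 232 = - 343 \cdot 9 \cdot 3 - 232 = \left(-343\right) 27 - 232 = -9261 - 232 = -9493$)
$- r = \left(-1\right) \left(-9493\right) = 9493$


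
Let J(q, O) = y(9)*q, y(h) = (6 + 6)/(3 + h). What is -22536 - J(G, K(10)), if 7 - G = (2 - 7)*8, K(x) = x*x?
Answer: -22583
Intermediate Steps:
K(x) = x²
G = 47 (G = 7 - (2 - 7)*8 = 7 - (-5)*8 = 7 - 1*(-40) = 7 + 40 = 47)
y(h) = 12/(3 + h)
J(q, O) = q (J(q, O) = (12/(3 + 9))*q = (12/12)*q = (12*(1/12))*q = 1*q = q)
-22536 - J(G, K(10)) = -22536 - 1*47 = -22536 - 47 = -22583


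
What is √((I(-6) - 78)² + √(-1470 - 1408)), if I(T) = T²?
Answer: √(1764 + I*√2878) ≈ 42.005 + 0.6386*I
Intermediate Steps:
√((I(-6) - 78)² + √(-1470 - 1408)) = √(((-6)² - 78)² + √(-1470 - 1408)) = √((36 - 78)² + √(-2878)) = √((-42)² + I*√2878) = √(1764 + I*√2878)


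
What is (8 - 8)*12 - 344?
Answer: -344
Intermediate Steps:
(8 - 8)*12 - 344 = 0*12 - 344 = 0 - 344 = -344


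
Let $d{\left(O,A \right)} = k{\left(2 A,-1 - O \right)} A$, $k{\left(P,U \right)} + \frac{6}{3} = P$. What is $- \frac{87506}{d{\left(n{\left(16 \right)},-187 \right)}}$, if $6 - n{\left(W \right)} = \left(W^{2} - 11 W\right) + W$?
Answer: $- \frac{43753}{35156} \approx -1.2445$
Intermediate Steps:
$k{\left(P,U \right)} = -2 + P$
$n{\left(W \right)} = 6 - W^{2} + 10 W$ ($n{\left(W \right)} = 6 - \left(\left(W^{2} - 11 W\right) + W\right) = 6 - \left(W^{2} - 10 W\right) = 6 - W^{2} + 10 W$)
$d{\left(O,A \right)} = A \left(-2 + 2 A\right)$ ($d{\left(O,A \right)} = \left(-2 + 2 A\right) A = A \left(-2 + 2 A\right)$)
$- \frac{87506}{d{\left(n{\left(16 \right)},-187 \right)}} = - \frac{87506}{2 \left(-187\right) \left(-1 - 187\right)} = - \frac{87506}{2 \left(-187\right) \left(-188\right)} = - \frac{87506}{70312} = \left(-87506\right) \frac{1}{70312} = - \frac{43753}{35156}$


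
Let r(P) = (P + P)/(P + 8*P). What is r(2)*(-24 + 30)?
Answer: 4/3 ≈ 1.3333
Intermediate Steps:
r(P) = 2/9 (r(P) = (2*P)/((9*P)) = (2*P)*(1/(9*P)) = 2/9)
r(2)*(-24 + 30) = 2*(-24 + 30)/9 = (2/9)*6 = 4/3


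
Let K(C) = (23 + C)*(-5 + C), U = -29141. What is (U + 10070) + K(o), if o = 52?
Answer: -15546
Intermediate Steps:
K(C) = (-5 + C)*(23 + C)
(U + 10070) + K(o) = (-29141 + 10070) + (-115 + 52² + 18*52) = -19071 + (-115 + 2704 + 936) = -19071 + 3525 = -15546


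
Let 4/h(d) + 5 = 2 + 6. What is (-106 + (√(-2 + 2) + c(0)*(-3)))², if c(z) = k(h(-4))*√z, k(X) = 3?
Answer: 11236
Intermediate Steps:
h(d) = 4/3 (h(d) = 4/(-5 + (2 + 6)) = 4/(-5 + 8) = 4/3)
c(z) = 3*√z
(-106 + (√(-2 + 2) + c(0)*(-3)))² = (-106 + (√(-2 + 2) + (3*√0)*(-3)))² = (-106 + (√0 + (3*0)*(-3)))² = (-106 + (0 + 0*(-3)))² = (-106 + (0 + 0))² = (-106 + 0)² = (-106)² = 11236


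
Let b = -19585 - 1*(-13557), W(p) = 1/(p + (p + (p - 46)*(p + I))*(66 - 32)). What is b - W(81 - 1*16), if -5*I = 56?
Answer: -1116078177/185149 ≈ -6028.0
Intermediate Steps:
I = -56/5 (I = -⅕*56 = -56/5 ≈ -11.200)
W(p) = 1/(35*p + 34*(-46 + p)*(-56/5 + p)) (W(p) = 1/(p + (p + (p - 46)*(p - 56/5))*(66 - 32)) = 1/(p + (p + (-46 + p)*(-56/5 + p))*34) = 1/(p + (34*p + 34*(-46 + p)*(-56/5 + p))) = 1/(35*p + 34*(-46 + p)*(-56/5 + p)))
b = -6028 (b = -19585 + 13557 = -6028)
b - W(81 - 1*16) = -6028 - 5/(87584 - 9549*(81 - 1*16) + 170*(81 - 1*16)²) = -6028 - 5/(87584 - 9549*(81 - 16) + 170*(81 - 16)²) = -6028 - 5/(87584 - 9549*65 + 170*65²) = -6028 - 5/(87584 - 620685 + 170*4225) = -6028 - 5/(87584 - 620685 + 718250) = -6028 - 5/185149 = -1116078177/185149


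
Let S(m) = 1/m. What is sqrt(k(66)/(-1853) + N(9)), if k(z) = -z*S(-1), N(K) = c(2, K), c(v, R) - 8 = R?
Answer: sqrt(58249055)/1853 ≈ 4.1188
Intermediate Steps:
c(v, R) = 8 + R
N(K) = 8 + K
k(z) = z (k(z) = -z/(-1) = -z*(-1) = -(-1)*z = z)
sqrt(k(66)/(-1853) + N(9)) = sqrt(66/(-1853) + (8 + 9)) = sqrt(66*(-1/1853) + 17) = sqrt(-66/1853 + 17) = sqrt(31435/1853) = sqrt(58249055)/1853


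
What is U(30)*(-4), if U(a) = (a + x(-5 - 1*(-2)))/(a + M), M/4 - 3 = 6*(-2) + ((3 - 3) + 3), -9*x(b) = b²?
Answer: -58/3 ≈ -19.333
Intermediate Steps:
x(b) = -b²/9
M = -24 (M = 12 + 4*(6*(-2) + ((3 - 3) + 3)) = 12 + 4*(-12 + (0 + 3)) = 12 + 4*(-12 + 3) = 12 + 4*(-9) = 12 - 36 = -24)
U(a) = (-1 + a)/(-24 + a) (U(a) = (a - (-5 - 1*(-2))²/9)/(a - 24) = (a - (-5 + 2)²/9)/(-24 + a) = (a - ⅑*(-3)²)/(-24 + a) = (a - ⅑*9)/(-24 + a) = (a - 1)/(-24 + a) = (-1 + a)/(-24 + a))
U(30)*(-4) = ((-1 + 30)/(-24 + 30))*(-4) = (29/6)*(-4) = -58/3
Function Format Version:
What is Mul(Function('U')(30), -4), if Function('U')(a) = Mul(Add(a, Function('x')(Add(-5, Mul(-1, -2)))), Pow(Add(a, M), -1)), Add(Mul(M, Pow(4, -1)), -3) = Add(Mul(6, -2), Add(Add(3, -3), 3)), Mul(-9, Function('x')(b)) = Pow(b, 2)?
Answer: Rational(-58, 3) ≈ -19.333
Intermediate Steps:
Function('x')(b) = Mul(Rational(-1, 9), Pow(b, 2))
M = -24 (M = Add(12, Mul(4, Add(Mul(6, -2), Add(Add(3, -3), 3)))) = Add(12, Mul(4, Add(-12, Add(0, 3)))) = Add(12, Mul(4, Add(-12, 3))) = Add(12, Mul(4, -9)) = Add(12, -36) = -24)
Function('U')(a) = Mul(Pow(Add(-24, a), -1), Add(-1, a)) (Function('U')(a) = Mul(Add(a, Mul(Rational(-1, 9), Pow(Add(-5, Mul(-1, -2)), 2))), Pow(Add(a, -24), -1)) = Mul(Add(a, Mul(Rational(-1, 9), Pow(Add(-5, 2), 2))), Pow(Add(-24, a), -1)) = Mul(Add(a, Mul(Rational(-1, 9), Pow(-3, 2))), Pow(Add(-24, a), -1)) = Mul(Add(a, Mul(Rational(-1, 9), 9)), Pow(Add(-24, a), -1)) = Mul(Add(a, -1), Pow(Add(-24, a), -1)) = Mul(Add(-1, a), Pow(Add(-24, a), -1)) = Mul(Pow(Add(-24, a), -1), Add(-1, a)))
Mul(Function('U')(30), -4) = Mul(Mul(Pow(Add(-24, 30), -1), Add(-1, 30)), -4) = Mul(Mul(Pow(6, -1), 29), -4) = Mul(Mul(Rational(1, 6), 29), -4) = Mul(Rational(29, 6), -4) = Rational(-58, 3)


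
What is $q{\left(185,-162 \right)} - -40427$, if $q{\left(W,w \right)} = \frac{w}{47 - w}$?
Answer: $\frac{8449081}{209} \approx 40426.0$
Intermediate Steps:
$q{\left(185,-162 \right)} - -40427 = \left(-1\right) \left(-162\right) \frac{1}{-47 - 162} - -40427 = \left(-1\right) \left(-162\right) \frac{1}{-209} + 40427 = \left(-1\right) \left(-162\right) \left(- \frac{1}{209}\right) + 40427 = - \frac{162}{209} + 40427 = \frac{8449081}{209}$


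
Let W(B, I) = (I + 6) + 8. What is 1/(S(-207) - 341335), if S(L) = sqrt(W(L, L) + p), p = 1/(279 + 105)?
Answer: -131072640/44739679648511 - 8*I*sqrt(444666)/44739679648511 ≈ -2.9297e-6 - 1.1924e-10*I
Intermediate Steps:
p = 1/384 ≈ 0.0026042
W(B, I) = 14 + I (W(B, I) = (6 + I) + 8 = 14 + I)
S(L) = sqrt(5377/384 + L) (S(L) = sqrt((14 + L) + 1/384) = sqrt(5377/384 + L))
1/(S(-207) - 341335) = 1/(sqrt(32262 + 2304*(-207))/48 - 341335) = 1/(sqrt(32262 - 476928)/48 - 341335) = 1/(sqrt(-444666)/48 - 341335) = 1/((I*sqrt(444666))/48 - 341335) = 1/(I*sqrt(444666)/48 - 341335) = 1/(-341335 + I*sqrt(444666)/48)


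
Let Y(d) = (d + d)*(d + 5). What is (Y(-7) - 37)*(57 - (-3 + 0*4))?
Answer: -540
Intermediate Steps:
Y(d) = 2*d*(5 + d) (Y(d) = (2*d)*(5 + d) = 2*d*(5 + d))
(Y(-7) - 37)*(57 - (-3 + 0*4)) = (2*(-7)*(5 - 7) - 37)*(57 - (-3 + 0*4)) = (2*(-7)*(-2) - 37)*(57 - (-3 + 0)) = (28 - 37)*(57 - 1*(-3)) = -9*(57 + 3) = -9*60 = -540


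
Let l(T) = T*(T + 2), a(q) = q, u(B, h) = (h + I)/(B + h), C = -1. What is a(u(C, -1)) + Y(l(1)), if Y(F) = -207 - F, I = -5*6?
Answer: -389/2 ≈ -194.50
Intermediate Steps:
I = -30
u(B, h) = (-30 + h)/(B + h) (u(B, h) = (h - 30)/(B + h) = (-30 + h)/(B + h))
l(T) = T*(2 + T)
a(u(C, -1)) + Y(l(1)) = (-30 - 1)/(-1 - 1) + (-207 - (2 + 1)) = -31/(-2) + (-207 - 3) = -½*(-31) + (-207 - 1*3) = 31/2 + (-207 - 3) = 31/2 - 210 = -389/2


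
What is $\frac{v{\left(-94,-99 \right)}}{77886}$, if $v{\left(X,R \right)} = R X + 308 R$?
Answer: $- \frac{1177}{4327} \approx -0.27201$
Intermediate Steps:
$v{\left(X,R \right)} = 308 R + R X$
$\frac{v{\left(-94,-99 \right)}}{77886} = \frac{\left(-99\right) \left(308 - 94\right)}{77886} = \left(-99\right) 214 \cdot \frac{1}{77886} = \left(-21186\right) \frac{1}{77886} = - \frac{1177}{4327}$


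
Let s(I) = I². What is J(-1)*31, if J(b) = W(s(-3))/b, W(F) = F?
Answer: -279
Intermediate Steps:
J(b) = 9/b (J(b) = (-3)²/b = 9/b)
J(-1)*31 = (9/(-1))*31 = (9*(-1))*31 = -9*31 = -279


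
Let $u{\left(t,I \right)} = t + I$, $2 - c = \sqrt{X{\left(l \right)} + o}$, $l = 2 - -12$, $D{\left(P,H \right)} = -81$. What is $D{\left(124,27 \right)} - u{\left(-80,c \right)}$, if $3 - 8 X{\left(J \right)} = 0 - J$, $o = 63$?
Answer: $-3 + \frac{\sqrt{1042}}{4} \approx 5.07$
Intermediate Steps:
$l = 14$ ($l = 2 + 12 = 14$)
$X{\left(J \right)} = \frac{3}{8} + \frac{J}{8}$ ($X{\left(J \right)} = \frac{3}{8} - \frac{0 - J}{8} = \frac{3}{8} - \frac{\left(-1\right) J}{8} = \frac{3}{8} + \frac{J}{8}$)
$c = 2 - \frac{\sqrt{1042}}{4}$ ($c = 2 - \sqrt{\left(\frac{3}{8} + \frac{1}{8} \cdot 14\right) + 63} = 2 - \sqrt{\left(\frac{3}{8} + \frac{7}{4}\right) + 63} = 2 - \sqrt{\frac{17}{8} + 63} = 2 - \sqrt{\frac{521}{8}} = 2 - \frac{\sqrt{1042}}{4} \approx -6.07$)
$u{\left(t,I \right)} = I + t$
$D{\left(124,27 \right)} - u{\left(-80,c \right)} = -81 - \left(\left(2 - \frac{\sqrt{1042}}{4}\right) - 80\right) = -81 - \left(-78 - \frac{\sqrt{1042}}{4}\right) = -81 + \left(78 + \frac{\sqrt{1042}}{4}\right) = -3 + \frac{\sqrt{1042}}{4}$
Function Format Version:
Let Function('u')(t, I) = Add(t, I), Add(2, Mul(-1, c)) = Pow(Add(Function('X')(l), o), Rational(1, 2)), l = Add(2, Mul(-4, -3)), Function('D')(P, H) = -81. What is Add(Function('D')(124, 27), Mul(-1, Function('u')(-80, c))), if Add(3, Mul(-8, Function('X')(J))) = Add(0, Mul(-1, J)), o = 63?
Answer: Add(-3, Mul(Rational(1, 4), Pow(1042, Rational(1, 2)))) ≈ 5.0700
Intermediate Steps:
l = 14 (l = Add(2, 12) = 14)
Function('X')(J) = Add(Rational(3, 8), Mul(Rational(1, 8), J)) (Function('X')(J) = Add(Rational(3, 8), Mul(Rational(-1, 8), Add(0, Mul(-1, J)))) = Add(Rational(3, 8), Mul(Rational(-1, 8), Mul(-1, J))) = Add(Rational(3, 8), Mul(Rational(1, 8), J)))
c = Add(2, Mul(Rational(-1, 4), Pow(1042, Rational(1, 2)))) (c = Add(2, Mul(-1, Pow(Add(Add(Rational(3, 8), Mul(Rational(1, 8), 14)), 63), Rational(1, 2)))) = Add(2, Mul(-1, Pow(Add(Add(Rational(3, 8), Rational(7, 4)), 63), Rational(1, 2)))) = Add(2, Mul(-1, Pow(Add(Rational(17, 8), 63), Rational(1, 2)))) = Add(2, Mul(-1, Pow(Rational(521, 8), Rational(1, 2)))) = Add(2, Mul(-1, Mul(Rational(1, 4), Pow(1042, Rational(1, 2))))) = Add(2, Mul(Rational(-1, 4), Pow(1042, Rational(1, 2)))) ≈ -6.0700)
Function('u')(t, I) = Add(I, t)
Add(Function('D')(124, 27), Mul(-1, Function('u')(-80, c))) = Add(-81, Mul(-1, Add(Add(2, Mul(Rational(-1, 4), Pow(1042, Rational(1, 2)))), -80))) = Add(-81, Mul(-1, Add(-78, Mul(Rational(-1, 4), Pow(1042, Rational(1, 2)))))) = Add(-81, Add(78, Mul(Rational(1, 4), Pow(1042, Rational(1, 2))))) = Add(-3, Mul(Rational(1, 4), Pow(1042, Rational(1, 2))))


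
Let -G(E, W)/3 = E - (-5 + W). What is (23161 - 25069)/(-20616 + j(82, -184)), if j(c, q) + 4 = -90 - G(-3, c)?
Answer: 954/10475 ≈ 0.091074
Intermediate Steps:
G(E, W) = -15 - 3*E + 3*W (G(E, W) = -3*(E - (-5 + W)) = -3*(E + (5 - W)) = -3*(5 + E - W) = -15 - 3*E + 3*W)
j(c, q) = -88 - 3*c (j(c, q) = -4 + (-90 - (-15 - 3*(-3) + 3*c)) = -4 + (-90 - (-15 + 9 + 3*c)) = -4 + (-90 - (-6 + 3*c)) = -4 + (-90 + (6 - 3*c)) = -4 + (-84 - 3*c) = -88 - 3*c)
(23161 - 25069)/(-20616 + j(82, -184)) = (23161 - 25069)/(-20616 + (-88 - 3*82)) = -1908/(-20616 + (-88 - 246)) = -1908/(-20616 - 334) = -1908/(-20950) = -1908*(-1/20950) = 954/10475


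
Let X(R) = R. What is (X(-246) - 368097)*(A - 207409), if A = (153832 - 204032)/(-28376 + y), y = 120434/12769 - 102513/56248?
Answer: 172954742975192845733711/2263894388953 ≈ 7.6397e+10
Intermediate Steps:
y = 5465183135/718230712 (y = 120434*(1/12769) - 102513*1/56248 = 120434/12769 - 102513/56248 = 5465183135/718230712 ≈ 7.6092)
A = 36055181742400/20375049500577 (A = (153832 - 204032)/(-28376 + 5465183135/718230712) = -50200/(-20375049500577/718230712) = -50200*(-718230712/20375049500577) = 36055181742400/20375049500577 ≈ 1.7696)
(X(-246) - 368097)*(A - 207409) = (-246 - 368097)*(36055181742400/20375049500577 - 207409) = -368343*(-4225932586683432593/20375049500577) = 172954742975192845733711/2263894388953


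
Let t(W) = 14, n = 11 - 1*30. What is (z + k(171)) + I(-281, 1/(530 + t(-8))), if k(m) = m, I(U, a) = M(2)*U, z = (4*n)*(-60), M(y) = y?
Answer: 4169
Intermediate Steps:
n = -19 (n = 11 - 30 = -19)
z = 4560 (z = (4*(-19))*(-60) = -76*(-60) = 4560)
I(U, a) = 2*U
(z + k(171)) + I(-281, 1/(530 + t(-8))) = (4560 + 171) + 2*(-281) = 4731 - 562 = 4169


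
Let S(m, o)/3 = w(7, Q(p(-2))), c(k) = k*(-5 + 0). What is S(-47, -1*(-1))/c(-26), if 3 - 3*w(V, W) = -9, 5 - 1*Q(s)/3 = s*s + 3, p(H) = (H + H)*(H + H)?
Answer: 6/65 ≈ 0.092308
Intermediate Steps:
p(H) = 4*H² (p(H) = (2*H)*(2*H) = 4*H²)
Q(s) = 6 - 3*s² (Q(s) = 15 - 3*(s*s + 3) = 15 - 3*(s² + 3) = 15 - 3*(3 + s²) = 15 + (-9 - 3*s²) = 6 - 3*s²)
w(V, W) = 4 (w(V, W) = 1 - ⅓*(-9) = 1 + 3 = 4)
c(k) = -5*k (c(k) = k*(-5) = -5*k)
S(m, o) = 12 (S(m, o) = 3*4 = 12)
S(-47, -1*(-1))/c(-26) = 12/((-5*(-26))) = 12/130 = 12*(1/130) = 6/65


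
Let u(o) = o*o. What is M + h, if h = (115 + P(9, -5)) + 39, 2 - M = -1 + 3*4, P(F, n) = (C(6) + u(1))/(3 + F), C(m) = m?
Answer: 1747/12 ≈ 145.58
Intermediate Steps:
u(o) = o**2
P(F, n) = 7/(3 + F) (P(F, n) = (6 + 1**2)/(3 + F) = (6 + 1)/(3 + F) = 7/(3 + F))
M = -9 (M = 2 - (-1 + 3*4) = 2 - (-1 + 12) = 2 - 1*11 = 2 - 11 = -9)
h = 1855/12 (h = (115 + 7/(3 + 9)) + 39 = (115 + 7/12) + 39 = 1387/12 + 39 = 1855/12 ≈ 154.58)
M + h = -9 + 1855/12 = 1747/12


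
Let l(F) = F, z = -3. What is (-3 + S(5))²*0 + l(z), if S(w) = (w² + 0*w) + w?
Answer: -3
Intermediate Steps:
S(w) = w + w² (S(w) = (w² + 0) + w = w² + w = w + w²)
(-3 + S(5))²*0 + l(z) = (-3 + 5*(1 + 5))²*0 - 3 = (-3 + 5*6)²*0 - 3 = (-3 + 30)²*0 - 3 = 27²*0 - 3 = 729*0 - 3 = 0 - 3 = -3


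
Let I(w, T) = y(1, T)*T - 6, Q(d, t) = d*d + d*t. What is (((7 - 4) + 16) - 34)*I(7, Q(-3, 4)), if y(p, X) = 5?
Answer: 315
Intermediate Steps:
Q(d, t) = d² + d*t
I(w, T) = -6 + 5*T (I(w, T) = 5*T - 6 = -6 + 5*T)
(((7 - 4) + 16) - 34)*I(7, Q(-3, 4)) = (((7 - 4) + 16) - 34)*(-6 + 5*(-3*(-3 + 4))) = ((3 + 16) - 34)*(-6 + 5*(-3*1)) = (19 - 34)*(-6 + 5*(-3)) = -15*(-6 - 15) = -15*(-21) = 315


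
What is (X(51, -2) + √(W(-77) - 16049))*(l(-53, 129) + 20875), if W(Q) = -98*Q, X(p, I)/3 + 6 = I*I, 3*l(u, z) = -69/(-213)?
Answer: -8892796/71 + 4446398*I*√8503/213 ≈ -1.2525e+5 + 1.9249e+6*I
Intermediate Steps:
l(u, z) = 23/213 (l(u, z) = (-69/(-213))/3 = (-69*(-1/213))/3 = (⅓)*(23/71) = 23/213)
X(p, I) = -18 + 3*I² (X(p, I) = -18 + 3*(I*I) = -18 + 3*I²)
(X(51, -2) + √(W(-77) - 16049))*(l(-53, 129) + 20875) = ((-18 + 3*(-2)²) + √(-98*(-77) - 16049))*(23/213 + 20875) = ((-18 + 3*4) + √(7546 - 16049))*(4446398/213) = ((-18 + 12) + √(-8503))*(4446398/213) = (-6 + I*√8503)*(4446398/213) = -8892796/71 + 4446398*I*√8503/213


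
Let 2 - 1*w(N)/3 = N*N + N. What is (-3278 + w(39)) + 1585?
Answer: -6367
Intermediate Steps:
w(N) = 6 - 3*N - 3*N**2 (w(N) = 6 - 3*(N*N + N) = 6 - 3*(N**2 + N) = 6 - 3*(N + N**2) = 6 + (-3*N - 3*N**2) = 6 - 3*N - 3*N**2)
(-3278 + w(39)) + 1585 = (-3278 + (6 - 3*39 - 3*39**2)) + 1585 = (-3278 + (6 - 117 - 3*1521)) + 1585 = (-3278 + (6 - 117 - 4563)) + 1585 = (-3278 - 4674) + 1585 = -7952 + 1585 = -6367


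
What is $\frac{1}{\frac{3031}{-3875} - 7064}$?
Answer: $- \frac{3875}{27376031} \approx -0.00014155$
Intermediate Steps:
$\frac{1}{\frac{3031}{-3875} - 7064} = \frac{1}{3031 \left(- \frac{1}{3875}\right) - 7064} = \frac{1}{- \frac{3031}{3875} - 7064} = \frac{1}{- \frac{27376031}{3875}} = - \frac{3875}{27376031}$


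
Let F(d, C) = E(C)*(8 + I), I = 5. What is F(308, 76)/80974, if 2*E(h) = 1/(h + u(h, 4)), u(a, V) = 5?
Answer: 13/13117788 ≈ 9.9102e-7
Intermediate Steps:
E(h) = 1/(2*(5 + h)) (E(h) = 1/(2*(h + 5)) = 1/(2*(5 + h)))
F(d, C) = 13/(2*(5 + C)) (F(d, C) = (1/(2*(5 + C)))*(8 + 5) = (1/(2*(5 + C)))*13 = 13/(2*(5 + C)))
F(308, 76)/80974 = (13/(2*(5 + 76)))/80974 = ((13/2)/81)*(1/80974) = ((13/2)*(1/81))*(1/80974) = (13/162)*(1/80974) = 13/13117788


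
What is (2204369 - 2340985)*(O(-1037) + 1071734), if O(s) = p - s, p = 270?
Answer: -146594569256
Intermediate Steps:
O(s) = 270 - s
(2204369 - 2340985)*(O(-1037) + 1071734) = (2204369 - 2340985)*((270 - 1*(-1037)) + 1071734) = -136616*((270 + 1037) + 1071734) = -136616*(1307 + 1071734) = -136616*1073041 = -146594569256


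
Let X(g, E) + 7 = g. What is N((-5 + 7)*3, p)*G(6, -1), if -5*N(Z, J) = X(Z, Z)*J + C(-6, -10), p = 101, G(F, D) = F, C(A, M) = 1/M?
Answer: 3033/25 ≈ 121.32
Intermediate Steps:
X(g, E) = -7 + g
N(Z, J) = 1/50 - J*(-7 + Z)/5 (N(Z, J) = -((-7 + Z)*J + 1/(-10))/5 = -(J*(-7 + Z) - ⅒)/5 = -(-⅒ + J*(-7 + Z))/5 = 1/50 - J*(-7 + Z)/5)
N((-5 + 7)*3, p)*G(6, -1) = (1/50 - ⅕*101*(-7 + (-5 + 7)*3))*6 = (1/50 - ⅕*101*(-7 + 2*3))*6 = (1/50 - ⅕*101*(-7 + 6))*6 = (1/50 - ⅕*101*(-1))*6 = (1/50 + 101/5)*6 = (1011/50)*6 = 3033/25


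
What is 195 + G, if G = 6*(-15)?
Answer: 105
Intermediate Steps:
G = -90
195 + G = 195 - 90 = 105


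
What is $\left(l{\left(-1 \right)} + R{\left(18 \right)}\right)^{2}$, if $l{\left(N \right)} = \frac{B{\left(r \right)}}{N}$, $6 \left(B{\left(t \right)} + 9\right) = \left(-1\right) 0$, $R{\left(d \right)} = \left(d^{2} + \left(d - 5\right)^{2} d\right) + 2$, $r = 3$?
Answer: $11404129$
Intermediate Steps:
$R{\left(d \right)} = 2 + d^{2} + d \left(-5 + d\right)^{2}$ ($R{\left(d \right)} = \left(d^{2} + \left(-5 + d\right)^{2} d\right) + 2 = \left(d^{2} + d \left(-5 + d\right)^{2}\right) + 2 = 2 + d^{2} + d \left(-5 + d\right)^{2}$)
$B{\left(t \right)} = -9$ ($B{\left(t \right)} = -9 + \frac{\left(-1\right) 0}{6} = -9 + \frac{1}{6} \cdot 0 = -9 + 0 = -9$)
$l{\left(N \right)} = - \frac{9}{N}$
$\left(l{\left(-1 \right)} + R{\left(18 \right)}\right)^{2} = \left(- \frac{9}{-1} + \left(2 + 18^{2} + 18 \left(-5 + 18\right)^{2}\right)\right)^{2} = \left(\left(-9\right) \left(-1\right) + \left(2 + 324 + 18 \cdot 13^{2}\right)\right)^{2} = \left(9 + \left(2 + 324 + 18 \cdot 169\right)\right)^{2} = \left(9 + \left(2 + 324 + 3042\right)\right)^{2} = \left(9 + 3368\right)^{2} = 3377^{2} = 11404129$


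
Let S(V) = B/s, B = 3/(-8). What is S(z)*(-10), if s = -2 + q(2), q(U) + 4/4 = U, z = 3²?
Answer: -15/4 ≈ -3.7500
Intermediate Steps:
z = 9
q(U) = -1 + U
B = -3/8 (B = 3*(-⅛) = -3/8 ≈ -0.37500)
s = -1 (s = -2 + (-1 + 2) = -2 + 1 = -1)
S(V) = 3/8 (S(V) = -3/8/(-1) = -3/8*(-1) = 3/8)
S(z)*(-10) = (3/8)*(-10) = -15/4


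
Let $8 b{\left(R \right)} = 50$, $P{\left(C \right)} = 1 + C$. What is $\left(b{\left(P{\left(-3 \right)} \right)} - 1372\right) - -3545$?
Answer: $\frac{8717}{4} \approx 2179.3$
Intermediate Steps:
$b{\left(R \right)} = \frac{25}{4}$ ($b{\left(R \right)} = \frac{1}{8} \cdot 50 = \frac{25}{4}$)
$\left(b{\left(P{\left(-3 \right)} \right)} - 1372\right) - -3545 = \left(\frac{25}{4} - 1372\right) - -3545 = \left(\frac{25}{4} - 1372\right) + 3545 = - \frac{5463}{4} + 3545 = \frac{8717}{4}$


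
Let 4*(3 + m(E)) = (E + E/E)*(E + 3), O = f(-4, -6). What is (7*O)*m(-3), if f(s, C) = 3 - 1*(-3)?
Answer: -126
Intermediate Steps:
f(s, C) = 6 (f(s, C) = 3 + 3 = 6)
O = 6
m(E) = -3 + (1 + E)*(3 + E)/4 (m(E) = -3 + ((E + E/E)*(E + 3))/4 = -3 + ((E + 1)*(3 + E))/4 = -3 + ((1 + E)*(3 + E))/4 = -3 + (1 + E)*(3 + E)/4)
(7*O)*m(-3) = (7*6)*(-9/4 - 3 + (¼)*(-3)²) = 42*(-9/4 - 3 + (¼)*9) = 42*(-9/4 - 3 + 9/4) = 42*(-3) = -126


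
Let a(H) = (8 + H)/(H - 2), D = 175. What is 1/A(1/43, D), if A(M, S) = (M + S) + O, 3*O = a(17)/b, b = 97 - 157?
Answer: 4644/812765 ≈ 0.0057138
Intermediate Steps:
b = -60
a(H) = (8 + H)/(-2 + H)
O = -1/108 (O = (((8 + 17)/(-2 + 17))/(-60))/3 = ((25/15)*(-1/60))/3 = (((1/15)*25)*(-1/60))/3 = ((5/3)*(-1/60))/3 = (⅓)*(-1/36) = -1/108 ≈ -0.0092593)
A(M, S) = -1/108 + M + S (A(M, S) = (M + S) - 1/108 = -1/108 + M + S)
1/A(1/43, D) = 1/(-1/108 + 1/43 + 175) = 1/(812765/4644) = 4644/812765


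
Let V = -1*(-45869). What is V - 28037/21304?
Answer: 977165139/21304 ≈ 45868.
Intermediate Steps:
V = 45869
V - 28037/21304 = 45869 - 28037/21304 = 977165139/21304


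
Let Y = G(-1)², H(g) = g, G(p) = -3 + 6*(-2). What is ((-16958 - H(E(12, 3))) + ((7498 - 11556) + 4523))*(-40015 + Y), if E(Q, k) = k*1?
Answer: 656375840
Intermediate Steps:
E(Q, k) = k
G(p) = -15 (G(p) = -3 - 12 = -15)
Y = 225 (Y = (-15)² = 225)
((-16958 - H(E(12, 3))) + ((7498 - 11556) + 4523))*(-40015 + Y) = ((-16958 - 1*3) + ((7498 - 11556) + 4523))*(-40015 + 225) = ((-16958 - 3) + (-4058 + 4523))*(-39790) = (-16961 + 465)*(-39790) = -16496*(-39790) = 656375840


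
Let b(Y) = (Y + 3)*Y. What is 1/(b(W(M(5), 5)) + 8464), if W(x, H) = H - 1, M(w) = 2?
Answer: 1/8492 ≈ 0.00011776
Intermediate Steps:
W(x, H) = -1 + H
b(Y) = Y*(3 + Y) (b(Y) = (3 + Y)*Y = Y*(3 + Y))
1/(b(W(M(5), 5)) + 8464) = 1/((-1 + 5)*(3 + (-1 + 5)) + 8464) = 1/(4*(3 + 4) + 8464) = 1/(4*7 + 8464) = 1/(28 + 8464) = 1/8492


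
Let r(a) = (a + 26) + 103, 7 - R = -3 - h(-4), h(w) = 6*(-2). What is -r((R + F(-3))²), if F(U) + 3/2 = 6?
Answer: -541/4 ≈ -135.25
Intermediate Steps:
h(w) = -12
F(U) = 9/2 (F(U) = -3/2 + 6 = 9/2)
R = -2 (R = 7 - (-3 - 1*(-12)) = 7 - (-3 + 12) = 7 - 1*9 = 7 - 9 = -2)
r(a) = 129 + a (r(a) = (26 + a) + 103 = 129 + a)
-r((R + F(-3))²) = -(129 + (-2 + 9/2)²) = -(129 + (5/2)²) = -(129 + 25/4) = -1*541/4 = -541/4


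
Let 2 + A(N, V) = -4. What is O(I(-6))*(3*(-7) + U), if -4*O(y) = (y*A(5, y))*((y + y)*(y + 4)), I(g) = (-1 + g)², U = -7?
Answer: -10689252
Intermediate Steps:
A(N, V) = -6 (A(N, V) = -2 - 4 = -6)
O(y) = 3*y²*(4 + y) (O(y) = -y*(-6)*(y + y)*(y + 4)/4 = -(-6*y)*(2*y)*(4 + y)/4 = -(-6*y)*2*y*(4 + y)/4 = -(-3)*y²*(4 + y) = 3*y²*(4 + y))
O(I(-6))*(3*(-7) + U) = (3*((-1 - 6)²)²*(4 + (-1 - 6)²))*(3*(-7) - 7) = (3*((-7)²)²*(4 + (-7)²))*(-21 - 7) = (3*49²*(4 + 49))*(-28) = (3*2401*53)*(-28) = 381759*(-28) = -10689252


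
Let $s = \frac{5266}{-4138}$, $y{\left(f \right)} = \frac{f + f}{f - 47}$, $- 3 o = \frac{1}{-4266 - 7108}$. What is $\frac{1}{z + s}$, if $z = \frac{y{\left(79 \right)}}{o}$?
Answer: $\frac{16552}{2788616447} \approx 5.9356 \cdot 10^{-6}$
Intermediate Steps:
$o = \frac{1}{34122}$ ($o = - \frac{1}{3 \left(-4266 - 7108\right)} = - \frac{1}{3 \left(-11374\right)} = \left(- \frac{1}{3}\right) \left(- \frac{1}{11374}\right) = \frac{1}{34122} \approx 2.9307 \cdot 10^{-5}$)
$y{\left(f \right)} = \frac{2 f}{-47 + f}$
$z = \frac{1347819}{8}$ ($z = 2 \cdot 79 \frac{1}{-47 + 79} \frac{1}{\frac{1}{34122}} = 2 \cdot 79 \cdot \frac{1}{32} \cdot 34122 = \frac{79}{16} \cdot 34122 = \frac{1347819}{8} \approx 1.6848 \cdot 10^{5}$)
$s = - \frac{2633}{2069}$ ($s = 5266 \left(- \frac{1}{4138}\right) = - \frac{2633}{2069} \approx -1.2726$)
$\frac{1}{z + s} = \frac{1}{\frac{1347819}{8} - \frac{2633}{2069}} = \frac{1}{\frac{2788616447}{16552}} = \frac{16552}{2788616447}$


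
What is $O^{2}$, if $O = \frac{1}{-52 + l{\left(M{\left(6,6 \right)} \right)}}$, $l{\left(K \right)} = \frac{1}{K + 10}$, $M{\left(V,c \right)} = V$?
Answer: $\frac{256}{690561} \approx 0.00037071$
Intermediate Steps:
$l{\left(K \right)} = \frac{1}{10 + K}$
$O = - \frac{16}{831}$ ($O = \frac{1}{-52 + \frac{1}{10 + 6}} = \frac{1}{-52 + \frac{1}{16}} = \frac{1}{- \frac{831}{16}} = - \frac{16}{831} \approx -0.019254$)
$O^{2} = \left(- \frac{16}{831}\right)^{2} = \frac{256}{690561}$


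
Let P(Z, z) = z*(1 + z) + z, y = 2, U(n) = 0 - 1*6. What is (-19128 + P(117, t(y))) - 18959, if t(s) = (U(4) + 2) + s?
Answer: -38087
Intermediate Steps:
U(n) = -6 (U(n) = 0 - 6 = -6)
t(s) = -4 + s (t(s) = (-6 + 2) + s = -4 + s)
P(Z, z) = z + z*(1 + z)
(-19128 + P(117, t(y))) - 18959 = (-19128 + (-4 + 2)*(2 + (-4 + 2))) - 18959 = (-19128 - 2*(2 - 2)) - 18959 = (-19128 - 2*0) - 18959 = (-19128 + 0) - 18959 = -19128 - 18959 = -38087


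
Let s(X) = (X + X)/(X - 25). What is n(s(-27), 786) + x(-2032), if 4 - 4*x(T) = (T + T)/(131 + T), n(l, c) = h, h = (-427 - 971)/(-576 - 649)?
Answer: 3741723/2328725 ≈ 1.6068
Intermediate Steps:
s(X) = 2*X/(-25 + X) (s(X) = (2*X)/(-25 + X) = 2*X/(-25 + X))
h = 1398/1225 (h = -1398/(-1225) = -1398*(-1/1225) = 1398/1225 ≈ 1.1412)
n(l, c) = 1398/1225
x(T) = 1 - T/(2*(131 + T)) (x(T) = 1 - (T + T)/(4*(131 + T)) = 1 - 2*T/(4*(131 + T)) = 1 - T/(2*(131 + T)))
n(s(-27), 786) + x(-2032) = 1398/1225 + (262 - 2032)/(2*(131 - 2032)) = 1398/1225 + (½)*(-1770)/(-1901) = 1398/1225 + (½)*(-1/1901)*(-1770) = 1398/1225 + 885/1901 = 3741723/2328725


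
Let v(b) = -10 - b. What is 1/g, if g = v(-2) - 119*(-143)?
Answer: 1/17009 ≈ 5.8792e-5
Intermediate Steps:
g = 17009 (g = (-10 - 1*(-2)) - 119*(-143) = (-10 + 2) + 17017 = -8 + 17017 = 17009)
1/g = 1/17009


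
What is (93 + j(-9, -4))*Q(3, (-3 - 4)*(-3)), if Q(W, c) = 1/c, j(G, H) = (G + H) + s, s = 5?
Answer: 85/21 ≈ 4.0476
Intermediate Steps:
j(G, H) = 5 + G + H (j(G, H) = (G + H) + 5 = 5 + G + H)
(93 + j(-9, -4))*Q(3, (-3 - 4)*(-3)) = (93 + (5 - 9 - 4))/(((-3 - 4)*(-3))) = (93 - 8)/((-7*(-3))) = 85/21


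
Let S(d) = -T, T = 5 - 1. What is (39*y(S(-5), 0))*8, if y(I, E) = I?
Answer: -1248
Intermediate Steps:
T = 4
S(d) = -4 (S(d) = -1*4 = -4)
(39*y(S(-5), 0))*8 = (39*(-4))*8 = -156*8 = -1248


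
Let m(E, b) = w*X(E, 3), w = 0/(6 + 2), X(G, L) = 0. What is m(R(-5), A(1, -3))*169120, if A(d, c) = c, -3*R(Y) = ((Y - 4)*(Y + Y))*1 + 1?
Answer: 0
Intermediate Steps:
R(Y) = -⅓ - 2*Y*(-4 + Y)/3 (R(Y) = -(((Y - 4)*(Y + Y))*1 + 1)/3 = -(((-4 + Y)*(2*Y))*1 + 1)/3 = -((2*Y*(-4 + Y))*1 + 1)/3 = -(2*Y*(-4 + Y) + 1)/3 = -(1 + 2*Y*(-4 + Y))/3 = -⅓ - 2*Y*(-4 + Y)/3)
w = 0 (w = 0/8 = 0*(⅛) = 0)
m(E, b) = 0 (m(E, b) = 0*0 = 0)
m(R(-5), A(1, -3))*169120 = 0*169120 = 0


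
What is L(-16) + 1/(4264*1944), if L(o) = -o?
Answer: 132627457/8289216 ≈ 16.000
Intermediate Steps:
L(-16) + 1/(4264*1944) = -1*(-16) + 1/(4264*1944) = 16 + (1/4264)*(1/1944) = 16 + 1/8289216 = 132627457/8289216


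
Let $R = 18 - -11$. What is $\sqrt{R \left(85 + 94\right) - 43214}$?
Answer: $i \sqrt{38023} \approx 194.99 i$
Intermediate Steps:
$R = 29$ ($R = 18 + 11 = 29$)
$\sqrt{R \left(85 + 94\right) - 43214} = \sqrt{29 \left(85 + 94\right) - 43214} = \sqrt{29 \cdot 179 - 43214} = \sqrt{5191 - 43214} = \sqrt{-38023} = i \sqrt{38023}$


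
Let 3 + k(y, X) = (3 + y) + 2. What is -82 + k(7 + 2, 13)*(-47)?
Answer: -599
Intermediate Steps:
k(y, X) = 2 + y (k(y, X) = -3 + ((3 + y) + 2) = -3 + (5 + y) = 2 + y)
-82 + k(7 + 2, 13)*(-47) = -82 + (2 + (7 + 2))*(-47) = -82 + (2 + 9)*(-47) = -82 + 11*(-47) = -82 - 517 = -599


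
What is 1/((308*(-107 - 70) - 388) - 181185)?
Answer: -1/236089 ≈ -4.2357e-6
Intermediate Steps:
1/((308*(-107 - 70) - 388) - 181185) = 1/((308*(-177) - 388) - 181185) = 1/((-54516 - 388) - 181185) = 1/(-54904 - 181185) = 1/(-236089) = -1/236089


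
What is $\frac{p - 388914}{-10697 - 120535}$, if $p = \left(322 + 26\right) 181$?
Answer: $\frac{54321}{21872} \approx 2.4836$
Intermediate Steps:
$p = 62988$ ($p = 348 \cdot 181 = 62988$)
$\frac{p - 388914}{-10697 - 120535} = \frac{62988 - 388914}{-10697 - 120535} = - \frac{325926}{-131232} = \left(-325926\right) \left(- \frac{1}{131232}\right) = \frac{54321}{21872}$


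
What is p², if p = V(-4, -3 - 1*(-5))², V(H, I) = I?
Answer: 16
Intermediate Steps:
p = 4 (p = (-3 - 1*(-5))² = (-3 + 5)² = 2² = 4)
p² = 4² = 16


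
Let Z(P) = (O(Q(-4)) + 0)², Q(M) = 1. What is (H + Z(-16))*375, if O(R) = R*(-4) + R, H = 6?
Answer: 5625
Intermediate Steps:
O(R) = -3*R (O(R) = -4*R + R = -3*R)
Z(P) = 9 (Z(P) = (-3*1 + 0)² = (-3 + 0)² = (-3)² = 9)
(H + Z(-16))*375 = (6 + 9)*375 = 15*375 = 5625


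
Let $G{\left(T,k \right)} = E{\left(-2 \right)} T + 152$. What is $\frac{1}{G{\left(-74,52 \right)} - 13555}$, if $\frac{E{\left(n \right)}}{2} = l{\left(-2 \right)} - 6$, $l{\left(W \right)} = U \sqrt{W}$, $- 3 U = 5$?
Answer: $- \frac{22527}{282144445} - \frac{444 i \sqrt{2}}{282144445} \approx -7.9842 \cdot 10^{-5} - 2.2255 \cdot 10^{-6} i$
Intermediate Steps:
$U = - \frac{5}{3}$ ($U = \left(- \frac{1}{3}\right) 5 = - \frac{5}{3} \approx -1.6667$)
$l{\left(W \right)} = - \frac{5 \sqrt{W}}{3}$
$E{\left(n \right)} = -12 - \frac{10 i \sqrt{2}}{3}$ ($E{\left(n \right)} = 2 \left(- \frac{5 \sqrt{-2}}{3} - 6\right) = 2 \left(- \frac{5 i \sqrt{2}}{3} - 6\right) = 2 \left(-6 - \frac{5 i \sqrt{2}}{3}\right) = -12 - \frac{10 i \sqrt{2}}{3}$)
$G{\left(T,k \right)} = 152 + T \left(-12 - \frac{10 i \sqrt{2}}{3}\right)$ ($G{\left(T,k \right)} = \left(-12 - \frac{10 i \sqrt{2}}{3}\right) T + 152 = T \left(-12 - \frac{10 i \sqrt{2}}{3}\right) + 152 = 152 + T \left(-12 - \frac{10 i \sqrt{2}}{3}\right)$)
$\frac{1}{G{\left(-74,52 \right)} - 13555} = \frac{1}{\left(152 - - \frac{148 \left(18 + 5 i \sqrt{2}\right)}{3}\right) - 13555} = \frac{1}{\left(152 + \left(888 + \frac{740 i \sqrt{2}}{3}\right)\right) - 13555} = \frac{1}{\left(1040 + \frac{740 i \sqrt{2}}{3}\right) - 13555} = \frac{1}{-12515 + \frac{740 i \sqrt{2}}{3}}$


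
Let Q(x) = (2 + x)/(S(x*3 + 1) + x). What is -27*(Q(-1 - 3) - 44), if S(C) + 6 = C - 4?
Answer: 29646/25 ≈ 1185.8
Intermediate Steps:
S(C) = -10 + C (S(C) = -6 + (C - 4) = -6 + (-4 + C) = -10 + C)
Q(x) = (2 + x)/(-9 + 4*x) (Q(x) = (2 + x)/((-10 + (x*3 + 1)) + x) = (2 + x)/((-10 + (3*x + 1)) + x) = (2 + x)/((-10 + (1 + 3*x)) + x) = (2 + x)/((-9 + 3*x) + x) = (2 + x)/(-9 + 4*x))
-27*(Q(-1 - 3) - 44) = -27*((2 + (-1 - 3))/(-9 + 4*(-1 - 3)) - 44) = -27*((2 - 4)/(-9 + 4*(-4)) - 44) = -27*(-2/(-9 - 16) - 44) = -27*(-2/(-25) - 44) = -27*(-1/25*(-2) - 44) = -27*(2/25 - 44) = -27*(-1098/25) = 29646/25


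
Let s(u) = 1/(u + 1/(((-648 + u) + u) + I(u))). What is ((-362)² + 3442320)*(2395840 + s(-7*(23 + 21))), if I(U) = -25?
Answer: 3398911028189928684/397013 ≈ 8.5612e+12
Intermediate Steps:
s(u) = 1/(u + 1/(-673 + 2*u)) (s(u) = 1/(u + 1/(((-648 + u) + u) - 25)) = 1/(u + 1/((-648 + 2*u) - 25)) = 1/(u + 1/(-673 + 2*u)))
((-362)² + 3442320)*(2395840 + s(-7*(23 + 21))) = ((-362)² + 3442320)*(2395840 + (-673 + 2*(-7*(23 + 21)))/(1 - (-4711)*(23 + 21) + 2*(-7*(23 + 21))²)) = (131044 + 3442320)*(2395840 + (-673 + 2*(-7*44))/(1 - (-4711)*44 + 2*(-7*44)²)) = 3573364*(2395840 + (-673 + 2*(-308))/(1 - 673*(-308) + 2*(-308)²)) = 3573364*(2395840 + (-673 - 616)/(1 + 207284 + 2*94864)) = 3573364*(2395840 - 1289/(1 + 207284 + 189728)) = 3573364*(2395840 - 1289/397013) = 3573364*(951179624631/397013) = 3398911028189928684/397013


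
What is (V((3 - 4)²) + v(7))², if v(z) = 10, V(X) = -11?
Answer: 1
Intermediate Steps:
(V((3 - 4)²) + v(7))² = (-11 + 10)² = (-1)² = 1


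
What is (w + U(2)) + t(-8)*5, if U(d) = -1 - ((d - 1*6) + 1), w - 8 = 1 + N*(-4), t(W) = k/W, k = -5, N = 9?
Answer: -175/8 ≈ -21.875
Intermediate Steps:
t(W) = -5/W
w = -27 (w = 8 + (1 + 9*(-4)) = 8 + (1 - 36) = 8 - 35 = -27)
U(d) = 4 - d (U(d) = -1 - ((d - 6) + 1) = -1 - ((-6 + d) + 1) = -1 - (-5 + d) = -1 + (5 - d) = 4 - d)
(w + U(2)) + t(-8)*5 = (-27 + (4 - 1*2)) - 5/(-8)*5 = (-27 + (4 - 2)) - 5*(-⅛)*5 = (-27 + 2) + (5/8)*5 = -25 + 25/8 = -175/8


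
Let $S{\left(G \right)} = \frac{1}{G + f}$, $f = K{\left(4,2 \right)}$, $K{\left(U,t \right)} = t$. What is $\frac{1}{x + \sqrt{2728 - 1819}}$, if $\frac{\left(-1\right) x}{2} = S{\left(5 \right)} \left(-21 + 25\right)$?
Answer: $\frac{56}{44477} + \frac{147 \sqrt{101}}{44477} \approx 0.034475$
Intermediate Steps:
$f = 2$
$S{\left(G \right)} = \frac{1}{2 + G}$ ($S{\left(G \right)} = \frac{1}{G + 2} = \frac{1}{2 + G}$)
$x = - \frac{8}{7}$ ($x = - 2 \frac{-21 + 25}{2 + 5} = - 2 \cdot \frac{1}{7} \cdot 4 = \left(-2\right) \frac{4}{7} = - \frac{8}{7} \approx -1.1429$)
$\frac{1}{x + \sqrt{2728 - 1819}} = \frac{1}{- \frac{8}{7} + \sqrt{2728 - 1819}} = \frac{1}{- \frac{8}{7} + \sqrt{909}} = \frac{1}{- \frac{8}{7} + 3 \sqrt{101}}$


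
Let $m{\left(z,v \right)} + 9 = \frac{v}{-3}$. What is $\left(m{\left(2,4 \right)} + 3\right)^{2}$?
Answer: $\frac{484}{9} \approx 53.778$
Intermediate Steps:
$m{\left(z,v \right)} = -9 - \frac{v}{3}$ ($m{\left(z,v \right)} = -9 + \frac{v}{-3} = -9 + v \left(- \frac{1}{3}\right) = -9 - \frac{v}{3}$)
$\left(m{\left(2,4 \right)} + 3\right)^{2} = \left(\left(-9 - \frac{4}{3}\right) + 3\right)^{2} = \left(- \frac{31}{3} + 3\right)^{2} = \left(- \frac{22}{3}\right)^{2} = \frac{484}{9}$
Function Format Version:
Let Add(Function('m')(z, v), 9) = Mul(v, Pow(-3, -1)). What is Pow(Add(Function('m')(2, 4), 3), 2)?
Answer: Rational(484, 9) ≈ 53.778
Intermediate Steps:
Function('m')(z, v) = Add(-9, Mul(Rational(-1, 3), v)) (Function('m')(z, v) = Add(-9, Mul(v, Pow(-3, -1))) = Add(-9, Mul(v, Rational(-1, 3))) = Add(-9, Mul(Rational(-1, 3), v)))
Pow(Add(Function('m')(2, 4), 3), 2) = Pow(Add(Add(-9, Mul(Rational(-1, 3), 4)), 3), 2) = Pow(Add(Add(-9, Rational(-4, 3)), 3), 2) = Pow(Add(Rational(-31, 3), 3), 2) = Pow(Rational(-22, 3), 2) = Rational(484, 9)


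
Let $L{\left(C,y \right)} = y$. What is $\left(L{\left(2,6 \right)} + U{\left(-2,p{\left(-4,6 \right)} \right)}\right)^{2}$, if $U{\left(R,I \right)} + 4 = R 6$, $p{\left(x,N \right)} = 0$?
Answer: $100$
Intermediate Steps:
$U{\left(R,I \right)} = -4 + 6 R$ ($U{\left(R,I \right)} = -4 + R 6 = -4 + 6 R$)
$\left(L{\left(2,6 \right)} + U{\left(-2,p{\left(-4,6 \right)} \right)}\right)^{2} = \left(6 + \left(-4 + 6 \left(-2\right)\right)\right)^{2} = \left(6 - 16\right)^{2} = \left(-10\right)^{2} = 100$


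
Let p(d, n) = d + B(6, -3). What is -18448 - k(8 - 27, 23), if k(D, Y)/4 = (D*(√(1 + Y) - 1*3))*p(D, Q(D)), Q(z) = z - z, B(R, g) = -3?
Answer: -13432 - 3344*√6 ≈ -21623.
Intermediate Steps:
Q(z) = 0
p(d, n) = -3 + d (p(d, n) = d - 3 = -3 + d)
k(D, Y) = 4*D*(-3 + D)*(-3 + √(1 + Y)) (k(D, Y) = 4*((D*(√(1 + Y) - 1*3))*(-3 + D)) = 4*((D*(√(1 + Y) - 3))*(-3 + D)) = 4*((D*(-3 + √(1 + Y)))*(-3 + D)) = 4*(D*(-3 + D)*(-3 + √(1 + Y))) = 4*D*(-3 + D)*(-3 + √(1 + Y)))
-18448 - k(8 - 27, 23) = -18448 - 4*(8 - 27)*(-3 + (8 - 27))*(-3 + √(1 + 23)) = -18448 - 4*(-19)*(-3 - 19)*(-3 + √24) = -18448 - 4*(-19)*(-22)*(-3 + 2*√6) = -18448 - (-5016 + 3344*√6) = -18448 + (5016 - 3344*√6) = -13432 - 3344*√6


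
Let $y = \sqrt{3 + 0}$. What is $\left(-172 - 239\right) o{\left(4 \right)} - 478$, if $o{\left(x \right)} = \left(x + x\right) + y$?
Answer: $-3766 - 411 \sqrt{3} \approx -4477.9$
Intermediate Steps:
$y = \sqrt{3} \approx 1.732$
$o{\left(x \right)} = \sqrt{3} + 2 x$ ($o{\left(x \right)} = \left(x + x\right) + \sqrt{3} = 2 x + \sqrt{3} = \sqrt{3} + 2 x$)
$\left(-172 - 239\right) o{\left(4 \right)} - 478 = \left(-172 - 239\right) \left(\sqrt{3} + 2 \cdot 4\right) - 478 = - 411 \left(\sqrt{3} + 8\right) - 478 = - 411 \left(8 + \sqrt{3}\right) - 478 = \left(-3288 - 411 \sqrt{3}\right) - 478 = -3766 - 411 \sqrt{3}$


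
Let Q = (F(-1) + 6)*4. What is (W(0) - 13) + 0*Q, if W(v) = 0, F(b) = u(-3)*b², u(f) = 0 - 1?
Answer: -13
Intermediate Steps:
u(f) = -1
F(b) = -b²
Q = 20 (Q = (-1*(-1)² + 6)*4 = (-1*1 + 6)*4 = (-1 + 6)*4 = 5*4 = 20)
(W(0) - 13) + 0*Q = (0 - 13) + 0*20 = -13 + 0 = -13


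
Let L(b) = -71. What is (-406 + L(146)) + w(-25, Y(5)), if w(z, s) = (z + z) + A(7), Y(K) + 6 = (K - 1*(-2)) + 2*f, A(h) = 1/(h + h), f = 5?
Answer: -7377/14 ≈ -526.93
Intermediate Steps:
A(h) = 1/(2*h)
Y(K) = 6 + K (Y(K) = -6 + ((K - 1*(-2)) + 2*5) = -6 + ((K + 2) + 10) = -6 + ((2 + K) + 10) = -6 + (12 + K) = 6 + K)
w(z, s) = 1/14 + 2*z (w(z, s) = (z + z) + (½)/7 = 2*z + (½)*(⅐) = 2*z + 1/14 = 1/14 + 2*z)
(-406 + L(146)) + w(-25, Y(5)) = (-406 - 71) + (1/14 + 2*(-25)) = -477 + (1/14 - 50) = -477 - 699/14 = -7377/14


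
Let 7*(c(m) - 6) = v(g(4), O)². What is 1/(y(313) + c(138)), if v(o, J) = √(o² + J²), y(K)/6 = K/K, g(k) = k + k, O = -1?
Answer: 7/149 ≈ 0.046980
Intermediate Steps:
g(k) = 2*k
y(K) = 6 (y(K) = 6*(K/K) = 6*1 = 6)
v(o, J) = √(J² + o²)
c(m) = 107/7 (c(m) = 6 + (√((-1)² + (2*4)²))²/7 = 6 + (√(1 + 8²))²/7 = 6 + (√(1 + 64))²/7 = 6 + (√65)²/7 = 6 + (⅐)*65 = 6 + 65/7 = 107/7)
1/(y(313) + c(138)) = 1/(6 + 107/7) = 1/(149/7) = 7/149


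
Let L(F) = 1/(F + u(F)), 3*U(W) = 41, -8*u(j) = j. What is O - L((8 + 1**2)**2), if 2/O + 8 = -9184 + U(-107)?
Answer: -223682/15612345 ≈ -0.014327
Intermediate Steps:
u(j) = -j/8
U(W) = 41/3 (U(W) = (1/3)*41 = 41/3)
L(F) = 8/(7*F) (L(F) = 1/(F - F/8) = 1/(7*F/8) = 8/(7*F))
O = -6/27535 (O = 2/(-8 + (-9184 + 41/3)) = 2/(-8 - 27511/3) = 2/(-27535/3) = 2*(-3/27535) = -6/27535 ≈ -0.00021790)
O - L((8 + 1**2)**2) = -6/27535 - 8/(7*((8 + 1**2)**2)) = -6/27535 - 8/(7*((8 + 1)**2)) = -6/27535 - 8/(7*(9**2)) = -6/27535 - 8/(7*81) = -6/27535 - 1*8/567 = -6/27535 - 8/567 = -223682/15612345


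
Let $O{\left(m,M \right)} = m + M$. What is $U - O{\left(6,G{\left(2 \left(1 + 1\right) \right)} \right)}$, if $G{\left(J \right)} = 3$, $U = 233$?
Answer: $224$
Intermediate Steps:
$O{\left(m,M \right)} = M + m$
$U - O{\left(6,G{\left(2 \left(1 + 1\right) \right)} \right)} = 233 - \left(3 + 6\right) = 233 - 9 = 224$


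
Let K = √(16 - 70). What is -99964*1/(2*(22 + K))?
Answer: -549802/269 + 74973*I*√6/269 ≈ -2043.9 + 682.7*I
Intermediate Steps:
K = 3*I*√6 (K = √(-54) = 3*I*√6 ≈ 7.3485*I)
-99964*1/(2*(22 + K)) = -99964*1/(2*(22 + 3*I*√6)) = -99964/(44 + 6*I*√6)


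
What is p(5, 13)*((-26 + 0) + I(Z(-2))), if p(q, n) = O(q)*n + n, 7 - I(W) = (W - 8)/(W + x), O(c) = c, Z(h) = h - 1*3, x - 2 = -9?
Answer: -3133/2 ≈ -1566.5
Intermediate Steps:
x = -7 (x = 2 - 9 = -7)
Z(h) = -3 + h (Z(h) = h - 3 = -3 + h)
I(W) = 7 - (-8 + W)/(-7 + W) (I(W) = 7 - (W - 8)/(W - 7) = 7 - (-8 + W)/(-7 + W))
p(q, n) = n + n*q (p(q, n) = q*n + n = n*q + n = n + n*q)
p(5, 13)*((-26 + 0) + I(Z(-2))) = (13*(1 + 5))*((-26 + 0) + (-41 + 6*(-3 - 2))/(-7 + (-3 - 2))) = (13*6)*(-26 + (-41 + 6*(-5))/(-7 - 5)) = 78*(-26 + (-41 - 30)/(-12)) = 78*(-26 - 1/12*(-71)) = 78*(-26 + 71/12) = 78*(-241/12) = -3133/2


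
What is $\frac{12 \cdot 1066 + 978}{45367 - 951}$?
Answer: $\frac{6885}{22208} \approx 0.31002$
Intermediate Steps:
$\frac{12 \cdot 1066 + 978}{45367 - 951} = \frac{12792 + 978}{44416} = 13770 \cdot \frac{1}{44416} = \frac{6885}{22208}$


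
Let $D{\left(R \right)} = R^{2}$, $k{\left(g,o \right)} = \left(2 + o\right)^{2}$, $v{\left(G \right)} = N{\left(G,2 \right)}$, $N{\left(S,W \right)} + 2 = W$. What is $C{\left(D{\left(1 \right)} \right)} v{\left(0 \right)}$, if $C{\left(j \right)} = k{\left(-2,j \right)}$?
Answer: $0$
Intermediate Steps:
$N{\left(S,W \right)} = -2 + W$
$v{\left(G \right)} = 0$ ($v{\left(G \right)} = -2 + 2 = 0$)
$C{\left(j \right)} = \left(2 + j\right)^{2}$
$C{\left(D{\left(1 \right)} \right)} v{\left(0 \right)} = \left(2 + 1^{2}\right)^{2} \cdot 0 = \left(2 + 1\right)^{2} \cdot 0 = 3^{2} \cdot 0 = 9 \cdot 0 = 0$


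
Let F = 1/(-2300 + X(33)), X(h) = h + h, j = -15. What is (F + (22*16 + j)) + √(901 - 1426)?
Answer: 752857/2234 + 5*I*√21 ≈ 337.0 + 22.913*I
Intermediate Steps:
X(h) = 2*h
F = -1/2234 (F = 1/(-2300 + 2*33) = 1/(-2300 + 66) = 1/(-2234) = -1/2234 ≈ -0.00044763)
(F + (22*16 + j)) + √(901 - 1426) = (-1/2234 + (22*16 - 15)) + √(901 - 1426) = (-1/2234 + (352 - 15)) + √(-525) = (-1/2234 + 337) + 5*I*√21 = 752857/2234 + 5*I*√21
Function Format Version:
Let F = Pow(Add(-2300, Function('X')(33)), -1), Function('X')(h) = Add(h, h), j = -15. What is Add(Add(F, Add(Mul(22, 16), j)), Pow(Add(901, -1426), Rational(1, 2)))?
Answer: Add(Rational(752857, 2234), Mul(5, I, Pow(21, Rational(1, 2)))) ≈ Add(337.00, Mul(22.913, I))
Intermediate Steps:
Function('X')(h) = Mul(2, h)
F = Rational(-1, 2234) (F = Pow(Add(-2300, Mul(2, 33)), -1) = Pow(Add(-2300, 66), -1) = Pow(-2234, -1) = Rational(-1, 2234) ≈ -0.00044763)
Add(Add(F, Add(Mul(22, 16), j)), Pow(Add(901, -1426), Rational(1, 2))) = Add(Add(Rational(-1, 2234), Add(Mul(22, 16), -15)), Pow(Add(901, -1426), Rational(1, 2))) = Add(Add(Rational(-1, 2234), Add(352, -15)), Pow(-525, Rational(1, 2))) = Add(Add(Rational(-1, 2234), 337), Mul(5, I, Pow(21, Rational(1, 2)))) = Add(Rational(752857, 2234), Mul(5, I, Pow(21, Rational(1, 2))))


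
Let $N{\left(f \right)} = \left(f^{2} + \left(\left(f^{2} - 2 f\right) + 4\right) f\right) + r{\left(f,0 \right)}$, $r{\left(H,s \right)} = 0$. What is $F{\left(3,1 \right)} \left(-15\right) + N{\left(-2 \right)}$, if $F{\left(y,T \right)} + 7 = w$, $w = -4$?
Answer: $145$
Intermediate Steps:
$F{\left(y,T \right)} = -11$ ($F{\left(y,T \right)} = -7 - 4 = -11$)
$N{\left(f \right)} = f^{2} + f \left(4 + f^{2} - 2 f\right)$ ($N{\left(f \right)} = \left(f^{2} + \left(\left(f^{2} - 2 f\right) + 4\right) f\right) + 0 = \left(f^{2} + \left(4 + f^{2} - 2 f\right) f\right) + 0 = \left(f^{2} + f \left(4 + f^{2} - 2 f\right)\right) + 0 = f^{2} + f \left(4 + f^{2} - 2 f\right)$)
$F{\left(3,1 \right)} \left(-15\right) + N{\left(-2 \right)} = \left(-11\right) \left(-15\right) - 2 \left(4 + \left(-2\right)^{2} - -2\right) = 165 - 2 \left(4 + 4 + 2\right) = 165 - 20 = 145$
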